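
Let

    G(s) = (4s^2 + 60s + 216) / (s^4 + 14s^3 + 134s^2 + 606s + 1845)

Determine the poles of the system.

s = -4 + 5j, -4 - 5j, -3 + 6j, -3 - 6j

The poles are the roots of the denominator s^4 + 14s^3 + 134s^2 + 606s + 1845 = 0.
No real roots exist; factor into two real quadratics: (s^2 + 8s + 41)(s^2 + 6s + 45) = 0.
Each quadratic gives a conjugate pair via the quadratic formula.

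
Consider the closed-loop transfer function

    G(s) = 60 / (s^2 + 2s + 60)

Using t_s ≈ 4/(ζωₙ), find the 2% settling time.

Comparing s^2 + 2s + 60 to s^2 + 2ζωₙs + ωₙ²: ωₙ = √60 ≈ 7.746 rad/s and ζ = 2/(2·√60) ≈ 0.1291.
ζωₙ = 2/2 = 1, so t_s ≈ 4/(ζωₙ) = 4/1 = 4 s.

t_s ≈ 4 s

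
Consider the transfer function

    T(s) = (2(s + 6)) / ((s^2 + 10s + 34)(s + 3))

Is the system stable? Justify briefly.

The poles can be read from the denominator factors: s = -5 + 3j, -5 - 3j, -3.
Since all poles lie strictly in the left half-plane, the system is stable.

stable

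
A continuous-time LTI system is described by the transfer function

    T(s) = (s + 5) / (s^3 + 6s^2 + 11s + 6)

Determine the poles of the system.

The poles are the roots of the denominator s^3 + 6s^2 + 11s + 6 = 0.
Trying s = -1: the polynomial evaluates to 0, so (s + 1) is a factor.
Dividing out leaves s^2 + 5s + 6 = 0.
Factoring the quadratic: (s + 2)(s + 3) = 0.

s = -1, -2, -3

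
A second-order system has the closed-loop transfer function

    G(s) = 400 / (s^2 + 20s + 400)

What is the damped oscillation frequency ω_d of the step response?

Comparing s^2 + 20s + 400 to s^2 + 2ζωₙs + ωₙ²: ωₙ = 20 rad/s and ζ = 20/(2·20) = 0.5.
ζωₙ = 20/2 = 10, so ω_d = ωₙ√(1−ζ²) = √(ωₙ² − (ζωₙ)²) = √(400 − 10²) = √300 ≈ 17.32 rad/s.

ω_d ≈ 17.32 rad/s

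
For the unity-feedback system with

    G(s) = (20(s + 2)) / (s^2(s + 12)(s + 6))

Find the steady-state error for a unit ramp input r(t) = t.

e_ss = 0

G(s) has 2 poles at the origin.
This is a Type 2 system; for a ramp input the steady-state error is zero.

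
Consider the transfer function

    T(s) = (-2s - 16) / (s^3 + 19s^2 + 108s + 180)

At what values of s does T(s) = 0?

Set the numerator to zero: -2s - 16 = 0, i.e. -2·(s + 8) = 0.
So s = -8.

s = -8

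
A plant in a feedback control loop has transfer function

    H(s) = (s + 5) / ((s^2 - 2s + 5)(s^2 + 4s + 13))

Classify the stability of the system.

The poles can be read from the denominator factors: s = 1 + 2j, 1 - 2j, -2 + 3j, -2 - 3j.
Since the pole(s) at s = 1 ± 2j lie in the right half-plane, the system is unstable.

unstable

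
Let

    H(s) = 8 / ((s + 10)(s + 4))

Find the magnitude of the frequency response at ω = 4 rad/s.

|H(j4)| ≈ 0.1313

Substitute s = j4: numerator = 8, denominator = 24 + j56.
|H(j4)| = |8| / |24 + j56| = 8 / 60.926 ≈ 0.1313.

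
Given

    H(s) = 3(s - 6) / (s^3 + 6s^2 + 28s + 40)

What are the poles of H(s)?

The poles are the roots of the denominator s^3 + 6s^2 + 28s + 40 = 0.
Trying s = -2: the polynomial evaluates to 0, so (s + 2) is a factor.
Dividing out leaves s^2 + 4s + 20 = 0.
The quadratic formula then gives s = -2 ± 4j.

s = -2 ± 4j, -2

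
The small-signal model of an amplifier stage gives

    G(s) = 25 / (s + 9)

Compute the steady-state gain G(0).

G(0) = 25/9 ≈ 2.778

At s = 0 each factor (s + a) contributes a and each (s^2 + bs + c) contributes c.
G(0) = 25·1 / ((9)) = 25/9 = 25/9.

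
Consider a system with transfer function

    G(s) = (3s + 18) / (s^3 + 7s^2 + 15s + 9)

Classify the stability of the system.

stable

The denominator s^3 + 7s^2 + 15s + 9 factors as (s + 3)^2(s + 1), giving poles at s = -3, -1, -3.
Since all poles lie strictly in the left half-plane, the system is stable.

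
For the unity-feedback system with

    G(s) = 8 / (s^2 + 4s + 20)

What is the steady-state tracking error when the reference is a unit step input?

G(s) has no poles at the origin.
This is a Type 0 system. Kp = lim_{s→0} G(s) = 8/20 = 2/5.
e_ss = 1/(1 + Kp) = 1/(1 + 2/5) = 5/7 ≈ 0.7143.

e_ss = 0.7143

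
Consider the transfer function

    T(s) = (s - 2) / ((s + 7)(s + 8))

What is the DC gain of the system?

At s = 0 each factor (s + a) contributes a and each (s^2 + bs + c) contributes c.
T(0) = 1·(-2) / ((7) · (8)) = -2/56 = -1/28.

T(0) = -1/28 ≈ -0.03571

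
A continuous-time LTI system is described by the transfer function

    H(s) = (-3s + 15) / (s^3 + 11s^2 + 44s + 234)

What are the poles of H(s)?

s = -1 + 5j, -1 - 5j, -9

The poles are the roots of the denominator s^3 + 11s^2 + 44s + 234 = 0.
Trying s = -9: the polynomial evaluates to 0, so (s + 9) is a factor.
Dividing out leaves s^2 + 2s + 26 = 0.
The quadratic formula then gives s = -1 ± 5j.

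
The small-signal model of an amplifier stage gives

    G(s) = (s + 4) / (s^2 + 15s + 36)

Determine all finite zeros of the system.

s = -4

Set the numerator to zero: s + 4 = 0.
So s = -4.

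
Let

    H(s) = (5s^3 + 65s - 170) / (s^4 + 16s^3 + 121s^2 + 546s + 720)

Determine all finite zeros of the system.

Set the numerator to zero: 5s^3 + 65s - 170 = 0, i.e. 5·(s^3 + 13s - 34) = 0.
Factoring: (s^2 + 2s + 17)(s - 2) = 0.

s = -1 ± 4j, 2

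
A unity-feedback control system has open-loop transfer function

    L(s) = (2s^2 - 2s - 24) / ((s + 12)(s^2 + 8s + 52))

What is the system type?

Type 0

The denominator has no factor of s at the origin — no free integrator — so this is a Type 0 system.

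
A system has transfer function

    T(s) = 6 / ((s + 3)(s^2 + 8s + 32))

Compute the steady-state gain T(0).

T(0) = 1/16 ≈ 0.06250

Set s = 0: T(0) = (6) / (96) = 1/16.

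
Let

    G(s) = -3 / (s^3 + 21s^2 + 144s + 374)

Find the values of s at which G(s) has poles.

s = -5 + 3j, -5 - 3j, -11

The poles are the roots of the denominator s^3 + 21s^2 + 144s + 374 = 0.
Trying s = -11: the polynomial evaluates to 0, so (s + 11) is a factor.
Dividing out leaves s^2 + 10s + 34 = 0.
The quadratic formula then gives s = -5 ± 3j.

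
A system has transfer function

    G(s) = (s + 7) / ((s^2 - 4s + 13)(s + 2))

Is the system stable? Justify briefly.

The poles can be read from the denominator factors: s = 2 ± 3j, -2.
Since the pole(s) at s = 2 ± 3j lie in the right half-plane, the system is unstable.

unstable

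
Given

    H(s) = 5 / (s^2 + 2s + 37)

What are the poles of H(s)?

The poles are the roots of the denominator s^2 + 2s + 37 = 0.
Using the quadratic formula: s = (-2 ± √(-144))/2 = -1 ± 6j.

s = -1 ± 6j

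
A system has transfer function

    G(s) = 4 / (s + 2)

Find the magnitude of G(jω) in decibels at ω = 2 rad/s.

Substitute s = j2: numerator = 4, denominator = 2 + j2.
|G(j2)| = |4| / |2 + j2| = 4 / 2.8284 ≈ 1.414.
In decibels: 20·log₁₀(1.414) ≈ 3.01 dB.

|G(j2)|_dB ≈ 3.01 dB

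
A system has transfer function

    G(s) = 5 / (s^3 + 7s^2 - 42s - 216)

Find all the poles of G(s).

s = 6, -9, -4

The poles are the roots of the denominator s^3 + 7s^2 - 42s - 216 = 0.
Trying s = 6: the polynomial evaluates to 0, so (s - 6) is a factor.
Dividing out leaves s^2 + 13s + 36 = 0.
Factoring the quadratic: (s + 9)(s + 4) = 0.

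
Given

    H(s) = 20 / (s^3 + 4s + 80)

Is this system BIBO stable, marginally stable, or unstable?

The denominator s^3 + 4s + 80 factors as (s + 4)(s^2 - 4s + 20), giving poles at s = -4, 2 + 4j, 2 - 4j.
Since the pole(s) at s = 2 + 4j, 2 - 4j lie in the right half-plane, the system is unstable.

unstable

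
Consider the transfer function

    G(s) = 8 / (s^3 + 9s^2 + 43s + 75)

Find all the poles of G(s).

s = -3, -3 + 4j, -3 - 4j

The poles are the roots of the denominator s^3 + 9s^2 + 43s + 75 = 0.
Trying s = -3: the polynomial evaluates to 0, so (s + 3) is a factor.
Dividing out leaves s^2 + 6s + 25 = 0.
The quadratic formula then gives s = -3 ± 4j.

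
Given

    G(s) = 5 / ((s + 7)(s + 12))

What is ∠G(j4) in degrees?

∠G(j4) ≈ -48.18°

At s = j4: numerator = 5, denominator = 68 + j76.
∠G = ∠num − ∠den = 0° − (48.180°) = -48.18°.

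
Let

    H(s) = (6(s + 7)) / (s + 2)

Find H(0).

Set s = 0: H(0) = (42) / (2) = 21.

H(0) = 21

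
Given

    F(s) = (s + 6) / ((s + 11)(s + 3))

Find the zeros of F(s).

Set the numerator to zero: s + 6 = 0.
So s = -6.

s = -6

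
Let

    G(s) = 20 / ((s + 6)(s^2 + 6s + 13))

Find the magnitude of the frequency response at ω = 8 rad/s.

Substitute s = j8: numerator = 20, denominator = -690 - j120.
|G(j8)| = |20| / |-690 - j120| = 20 / 700.36 ≈ 0.02856.

|G(j8)| ≈ 0.02856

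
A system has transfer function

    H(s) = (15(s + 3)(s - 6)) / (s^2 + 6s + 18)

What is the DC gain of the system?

At s = 0 each factor (s + a) contributes a and each (s^2 + bs + c) contributes c.
H(0) = 15·(3) · (-6) / ((18)) = -270/18 = -15.

H(0) = -15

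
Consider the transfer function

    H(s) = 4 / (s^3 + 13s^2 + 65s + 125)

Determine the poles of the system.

The poles are the roots of the denominator s^3 + 13s^2 + 65s + 125 = 0.
Trying s = -5: the polynomial evaluates to 0, so (s + 5) is a factor.
Dividing out leaves s^2 + 8s + 25 = 0.
The quadratic formula then gives s = -4 ± 3j.

s = -4 ± 3j, -5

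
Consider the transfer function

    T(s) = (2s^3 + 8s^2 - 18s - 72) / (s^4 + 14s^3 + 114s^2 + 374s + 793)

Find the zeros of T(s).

s = -3, -4, 3

Set the numerator to zero: 2s^3 + 8s^2 - 18s - 72 = 0, i.e. 2·(s^3 + 4s^2 - 9s - 36) = 0.
Factoring: (s + 3)(s + 4)(s - 3) = 0.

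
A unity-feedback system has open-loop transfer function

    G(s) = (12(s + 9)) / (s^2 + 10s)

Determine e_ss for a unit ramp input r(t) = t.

e_ss = 0.09259

G(s) has one pole at the origin.
This is a Type 1 system. Kv = lim_{s→0} s·G(s) = 108/10 = 54/5.
e_ss = 1/Kv = 1/(54/5) = 5/54 ≈ 0.09259.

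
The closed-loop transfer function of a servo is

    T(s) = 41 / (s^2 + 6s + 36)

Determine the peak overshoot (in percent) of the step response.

Comparing s^2 + 6s + 36 to s^2 + 2ζωₙs + ωₙ²: ωₙ = 6 rad/s and ζ = 6/(2·6) = 0.5.
%OS = 100·exp(−πζ/√(1−ζ²)) = 100·exp(−π·0.5/√(1−0.5²)) ≈ 16.3%.

%OS ≈ 16.3%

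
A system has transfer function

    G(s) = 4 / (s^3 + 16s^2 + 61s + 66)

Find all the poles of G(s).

The poles are the roots of the denominator s^3 + 16s^2 + 61s + 66 = 0.
Trying s = -3: the polynomial evaluates to 0, so (s + 3) is a factor.
Dividing out leaves s^2 + 13s + 22 = 0.
Factoring the quadratic: (s + 2)(s + 11) = 0.

s = -3, -2, -11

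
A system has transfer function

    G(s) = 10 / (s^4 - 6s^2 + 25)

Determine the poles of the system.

s = 2 ± j, -2 ± j

The poles are the roots of the denominator s^4 - 6s^2 + 25 = 0.
No real roots exist; factor into two real quadratics: (s^2 - 4s + 5)(s^2 + 4s + 5) = 0.
Each quadratic gives a conjugate pair via the quadratic formula.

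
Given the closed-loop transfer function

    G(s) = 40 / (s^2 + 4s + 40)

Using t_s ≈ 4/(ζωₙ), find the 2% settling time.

Comparing s^2 + 4s + 40 to s^2 + 2ζωₙs + ωₙ²: ωₙ = √40 ≈ 6.325 rad/s and ζ = 4/(2·√40) ≈ 0.3162.
ζωₙ = 4/2 = 2, so t_s ≈ 4/(ζωₙ) = 4/2 = 2 s.

t_s ≈ 2 s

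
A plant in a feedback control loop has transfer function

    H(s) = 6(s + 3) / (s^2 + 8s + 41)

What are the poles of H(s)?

The poles are the roots of the denominator s^2 + 8s + 41 = 0.
Using the quadratic formula: s = (-8 ± √(-100))/2 = -4 ± 5j.

s = -4 + 5j, -4 - 5j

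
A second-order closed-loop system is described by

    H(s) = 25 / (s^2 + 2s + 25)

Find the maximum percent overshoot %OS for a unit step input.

%OS ≈ 52.7%

Comparing s^2 + 2s + 25 to s^2 + 2ζωₙs + ωₙ²: ωₙ = 5 rad/s and ζ = 2/(2·5) = 0.2.
%OS = 100·exp(−πζ/√(1−ζ²)) = 100·exp(−π·0.2/√(1−0.2²)) ≈ 52.7%.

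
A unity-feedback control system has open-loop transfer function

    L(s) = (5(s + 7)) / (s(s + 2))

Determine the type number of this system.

The denominator has 1 factor of s at the origin (free integrator), so this is a Type 1 system.

Type 1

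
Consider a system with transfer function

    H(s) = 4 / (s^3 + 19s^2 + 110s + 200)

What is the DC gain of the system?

H(0) = 1/50 ≈ 0.02000

Set s = 0: H(0) = (4) / (200) = 1/50.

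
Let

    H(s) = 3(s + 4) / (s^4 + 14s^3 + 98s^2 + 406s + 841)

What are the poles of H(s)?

The poles are the roots of the denominator s^4 + 14s^3 + 98s^2 + 406s + 841 = 0.
No real roots exist; factor into two real quadratics: (s^2 + 10s + 29)(s^2 + 4s + 29) = 0.
Each quadratic gives a conjugate pair via the quadratic formula.

s = -5 ± 2j, -2 ± 5j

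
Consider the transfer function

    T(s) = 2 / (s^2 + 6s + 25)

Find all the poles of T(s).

The poles are the roots of the denominator s^2 + 6s + 25 = 0.
Using the quadratic formula: s = (-6 ± √(-64))/2 = -3 ± 4j.

s = -3 + 4j, -3 - 4j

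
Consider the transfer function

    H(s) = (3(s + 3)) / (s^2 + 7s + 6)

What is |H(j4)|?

Substitute s = j4: numerator = 9 + j12, denominator = -10 + j28.
|H(j4)| = |9 + j12| / |-10 + j28| = 15 / 29.732 ≈ 0.5045.

|H(j4)| ≈ 0.5045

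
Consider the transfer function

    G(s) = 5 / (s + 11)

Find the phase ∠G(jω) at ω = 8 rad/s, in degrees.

At s = j8: numerator = 5, denominator = 11 + j8.
∠G = ∠num − ∠den = 0° − (36.027°) = -36.03°.

∠G(j8) ≈ -36.03°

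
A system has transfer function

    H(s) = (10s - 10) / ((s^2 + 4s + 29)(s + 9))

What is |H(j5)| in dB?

|H(j5)|_dB ≈ -12.3 dB

Substitute s = j5: numerator = -10 + j50, denominator = -64 + j200.
|H(j5)| = |-10 + j50| / |-64 + j200| = 50.990 / 209.99 ≈ 0.2428.
In decibels: 20·log₁₀(0.2428) ≈ -12.3 dB.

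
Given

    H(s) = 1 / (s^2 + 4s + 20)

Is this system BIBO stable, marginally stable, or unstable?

stable

The poles can be read from the denominator factors: s = -2 + 4j, -2 - 4j.
Since all poles lie strictly in the left half-plane, the system is stable.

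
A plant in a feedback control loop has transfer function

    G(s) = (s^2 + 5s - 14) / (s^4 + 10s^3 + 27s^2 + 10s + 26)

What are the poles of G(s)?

s = ±j, -5 ± j

The poles are the roots of the denominator s^4 + 10s^3 + 27s^2 + 10s + 26 = 0.
No real roots exist; factor into two real quadratics: (s^2 + 1)(s^2 + 10s + 26) = 0.
Each quadratic gives a conjugate pair via the quadratic formula.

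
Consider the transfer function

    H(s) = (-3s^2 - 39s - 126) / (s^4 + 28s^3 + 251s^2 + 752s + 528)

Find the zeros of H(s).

s = -6, -7

Set the numerator to zero: -3s^2 - 39s - 126 = 0, i.e. -3·(s^2 + 13s + 42) = 0.
Factoring: (s + 6)(s + 7) = 0.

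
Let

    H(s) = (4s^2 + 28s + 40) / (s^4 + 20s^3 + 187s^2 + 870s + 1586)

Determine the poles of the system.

s = -5 + 6j, -5 - 6j, -5 + j, -5 - j

The poles are the roots of the denominator s^4 + 20s^3 + 187s^2 + 870s + 1586 = 0.
No real roots exist; factor into two real quadratics: (s^2 + 10s + 61)(s^2 + 10s + 26) = 0.
Each quadratic gives a conjugate pair via the quadratic formula.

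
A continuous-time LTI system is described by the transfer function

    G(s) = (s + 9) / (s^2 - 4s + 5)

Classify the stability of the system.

The denominator s^2 - 4s + 5 factors as (s^2 - 4s + 5), giving poles at s = 2 + j, 2 - j.
Since the pole(s) at s = 2 + j, 2 - j lie in the right half-plane, the system is unstable.

unstable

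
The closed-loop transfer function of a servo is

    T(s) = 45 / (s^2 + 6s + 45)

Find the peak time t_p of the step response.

t_p ≈ 0.5236 s

Comparing s^2 + 6s + 45 to s^2 + 2ζωₙs + ωₙ²: ωₙ = √45 ≈ 6.708 rad/s and ζ = 6/(2·√45) ≈ 0.4472.
ζωₙ = 6/2 = 3, so ω_d = ωₙ√(1−ζ²) = √(ωₙ² − (ζωₙ)²) = √(45 − 3²) = √36 = 6 rad/s.
t_p = π/ω_d = π/6 ≈ 0.5236 s.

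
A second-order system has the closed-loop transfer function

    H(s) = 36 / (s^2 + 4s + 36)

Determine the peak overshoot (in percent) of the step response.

Comparing s^2 + 4s + 36 to s^2 + 2ζωₙs + ωₙ²: ωₙ = 6 rad/s and ζ = 4/(2·6) ≈ 0.3333.
%OS = 100·exp(−πζ/√(1−ζ²)) = 100·exp(−π·0.3333/√(1−0.3333²)) ≈ 32.9%.

%OS ≈ 32.9%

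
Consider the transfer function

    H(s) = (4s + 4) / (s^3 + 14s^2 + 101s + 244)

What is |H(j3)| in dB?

Substitute s = j3: numerator = 4 + j12, denominator = 118 + j276.
|H(j3)| = |4 + j12| / |118 + j276| = 12.649 / 300.17 ≈ 0.04214.
In decibels: 20·log₁₀(0.04214) ≈ -27.5 dB.

|H(j3)|_dB ≈ -27.5 dB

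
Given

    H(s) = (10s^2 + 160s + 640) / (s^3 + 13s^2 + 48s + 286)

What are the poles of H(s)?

The poles are the roots of the denominator s^3 + 13s^2 + 48s + 286 = 0.
Trying s = -11: the polynomial evaluates to 0, so (s + 11) is a factor.
Dividing out leaves s^2 + 2s + 26 = 0.
The quadratic formula then gives s = -1 ± 5j.

s = -1 ± 5j, -11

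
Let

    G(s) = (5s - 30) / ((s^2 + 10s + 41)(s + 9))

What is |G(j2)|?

Substitute s = j2: numerator = -30 + j10, denominator = 293 + j254.
|G(j2)| = |-30 + j10| / |293 + j254| = 31.623 / 387.77 ≈ 0.08155.

|G(j2)| ≈ 0.08155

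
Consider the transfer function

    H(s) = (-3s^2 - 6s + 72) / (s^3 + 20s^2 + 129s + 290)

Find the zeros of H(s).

Set the numerator to zero: -3s^2 - 6s + 72 = 0, i.e. -3·(s^2 + 2s - 24) = 0.
Factoring: (s - 4)(s + 6) = 0.

s = 4, -6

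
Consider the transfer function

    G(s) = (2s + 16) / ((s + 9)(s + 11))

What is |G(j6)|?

|G(j6)| ≈ 0.1476

Substitute s = j6: numerator = 16 + j12, denominator = 63 + j120.
|G(j6)| = |16 + j12| / |63 + j120| = 20 / 135.53 ≈ 0.1476.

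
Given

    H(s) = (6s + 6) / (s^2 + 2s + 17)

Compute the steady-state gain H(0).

Set s = 0: H(0) = (6) / (17) = 6/17.

H(0) = 6/17 ≈ 0.3529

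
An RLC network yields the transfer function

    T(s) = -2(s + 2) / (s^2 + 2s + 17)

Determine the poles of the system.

s = -1 ± 4j

The poles are the roots of the denominator s^2 + 2s + 17 = 0.
Using the quadratic formula: s = (-2 ± √(-64))/2 = -1 ± 4j.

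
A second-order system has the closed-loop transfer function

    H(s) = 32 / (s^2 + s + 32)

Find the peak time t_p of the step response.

Comparing s^2 + s + 32 to s^2 + 2ζωₙs + ωₙ²: ωₙ = √32 ≈ 5.657 rad/s and ζ = 1/(2·√32) ≈ 0.08839.
ζωₙ = 1/2 = 0.5, so ω_d = ωₙ√(1−ζ²) = √(ωₙ² − (ζωₙ)²) = √(32 − 0.5²) = √31.75 ≈ 5.635 rad/s.
t_p = π/ω_d = π/5.635 ≈ 0.5575 s.

t_p ≈ 0.5575 s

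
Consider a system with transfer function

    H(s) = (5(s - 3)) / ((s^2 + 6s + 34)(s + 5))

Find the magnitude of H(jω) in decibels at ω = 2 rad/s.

|H(j2)|_dB ≈ -19.7 dB

Substitute s = j2: numerator = -15 + j10, denominator = 126 + j120.
|H(j2)| = |-15 + j10| / |126 + j120| = 18.028 / 174 ≈ 0.1036.
In decibels: 20·log₁₀(0.1036) ≈ -19.7 dB.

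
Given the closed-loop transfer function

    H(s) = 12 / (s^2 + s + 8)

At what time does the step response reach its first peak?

Comparing s^2 + s + 8 to s^2 + 2ζωₙs + ωₙ²: ωₙ = √8 ≈ 2.828 rad/s and ζ = 1/(2·√8) ≈ 0.1768.
ζωₙ = 1/2 = 0.5, so ω_d = ωₙ√(1−ζ²) = √(ωₙ² − (ζωₙ)²) = √(8 − 0.5²) = √7.75 ≈ 2.784 rad/s.
t_p = π/ω_d = π/2.784 ≈ 1.128 s.

t_p ≈ 1.128 s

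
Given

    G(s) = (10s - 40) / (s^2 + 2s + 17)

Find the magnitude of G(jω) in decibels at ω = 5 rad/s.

|G(j5)|_dB ≈ 14.0 dB

Substitute s = j5: numerator = -40 + j50, denominator = -8 + j10.
|G(j5)| = |-40 + j50| / |-8 + j10| = 64.031 / 12.806 = 5.
In decibels: 20·log₁₀(5) ≈ 14.0 dB.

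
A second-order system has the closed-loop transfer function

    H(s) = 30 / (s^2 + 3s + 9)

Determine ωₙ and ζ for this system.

Compare the denominator to the standard form s^2 + 2ζωₙs + ωₙ².
ωₙ² = 9, so ωₙ = 3 rad/s.
2ζωₙ = 3, so ζ = 3/(2·3) = 0.5.
With ζ = 0.5 the response is underdamped.

ωₙ = 3 rad/s, ζ = 0.5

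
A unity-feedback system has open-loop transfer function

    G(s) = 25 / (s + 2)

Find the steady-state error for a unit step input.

e_ss = 0.07407

G(s) has no poles at the origin.
This is a Type 0 system. Kp = lim_{s→0} G(s) = 25/2.
e_ss = 1/(1 + Kp) = 1/(1 + 25/2) = 2/27 ≈ 0.07407.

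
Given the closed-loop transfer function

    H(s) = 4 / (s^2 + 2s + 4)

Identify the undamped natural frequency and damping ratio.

Compare the denominator to the standard form s^2 + 2ζωₙs + ωₙ².
ωₙ² = 4, so ωₙ = 2 rad/s.
2ζωₙ = 2, so ζ = 2/(2·2) = 0.5.
With ζ = 0.5 the response is underdamped.

ωₙ = 2 rad/s, ζ = 0.5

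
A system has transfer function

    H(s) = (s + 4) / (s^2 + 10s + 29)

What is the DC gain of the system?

At s = 0 each factor (s + a) contributes a and each (s^2 + bs + c) contributes c.
H(0) = 1·(4) / ((29)) = 4/29 = 4/29.

H(0) = 4/29 ≈ 0.1379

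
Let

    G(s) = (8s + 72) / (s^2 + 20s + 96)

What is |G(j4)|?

Substitute s = j4: numerator = 72 + j32, denominator = 80 + j80.
|G(j4)| = |72 + j32| / |80 + j80| = 78.791 / 113.14 ≈ 0.6964.

|G(j4)| ≈ 0.6964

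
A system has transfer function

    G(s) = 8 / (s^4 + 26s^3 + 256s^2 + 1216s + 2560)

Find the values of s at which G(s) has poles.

The poles are the roots of the denominator s^4 + 26s^3 + 256s^2 + 1216s + 2560 = 0.
Trying s = -10: the polynomial evaluates to 0, so (s + 10) is a factor.
Dividing out leaves s^3 + 16s^2 + 96s + 256 = 0.
This factors further as (s^2 + 8s + 32)(s + 8) = 0.

s = -4 ± 4j, -10, -8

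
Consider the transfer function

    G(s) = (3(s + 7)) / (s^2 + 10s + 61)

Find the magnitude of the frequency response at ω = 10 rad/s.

Substitute s = j10: numerator = 21 + j30, denominator = -39 + j100.
|G(j10)| = |21 + j30| / |-39 + j100| = 36.620 / 107.34 ≈ 0.3412.

|G(j10)| ≈ 0.3412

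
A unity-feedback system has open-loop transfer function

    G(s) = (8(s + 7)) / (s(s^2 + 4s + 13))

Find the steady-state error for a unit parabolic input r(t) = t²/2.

e_ss = ∞

G(s) has one pole at the origin.
This is a Type 1 system; Ka = lim_{s→0} s^2·G(s) = 0, so the steady-state error for a parabola input is infinite.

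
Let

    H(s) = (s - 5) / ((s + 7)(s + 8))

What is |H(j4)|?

|H(j4)| ≈ 0.08880

Substitute s = j4: numerator = -5 + j4, denominator = 40 + j60.
|H(j4)| = |-5 + j4| / |40 + j60| = 6.4031 / 72.111 ≈ 0.08880.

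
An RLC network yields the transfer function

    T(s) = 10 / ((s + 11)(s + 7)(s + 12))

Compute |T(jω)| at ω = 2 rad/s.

|T(j2)| ≈ 0.01010

Substitute s = j2: numerator = 10, denominator = 804 + j578.
|T(j2)| = |10| / |804 + j578| = 10 / 990.20 ≈ 0.01010.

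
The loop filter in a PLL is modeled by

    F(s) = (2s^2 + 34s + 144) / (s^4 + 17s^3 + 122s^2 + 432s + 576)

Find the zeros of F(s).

Set the numerator to zero: 2s^2 + 34s + 144 = 0, i.e. 2·(s^2 + 17s + 72) = 0.
Factoring: (s + 8)(s + 9) = 0.

s = -8, -9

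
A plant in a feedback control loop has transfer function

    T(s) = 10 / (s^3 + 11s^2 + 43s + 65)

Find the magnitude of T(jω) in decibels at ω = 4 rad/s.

Substitute s = j4: numerator = 10, denominator = -111 + j108.
|T(j4)| = |10| / |-111 + j108| = 10 / 154.87 ≈ 0.06457.
In decibels: 20·log₁₀(0.06457) ≈ -23.8 dB.

|T(j4)|_dB ≈ -23.8 dB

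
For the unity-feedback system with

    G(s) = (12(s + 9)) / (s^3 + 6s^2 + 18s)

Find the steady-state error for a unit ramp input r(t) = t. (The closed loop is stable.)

e_ss = 0.1667

G(s) has one pole at the origin.
This is a Type 1 system. Kv = lim_{s→0} s·G(s) = 108/18 = 6.
e_ss = 1/Kv = 1/(6) = 1/6 ≈ 0.1667.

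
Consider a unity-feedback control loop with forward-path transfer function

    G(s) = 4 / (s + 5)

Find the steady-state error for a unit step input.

G(s) has no poles at the origin.
This is a Type 0 system. Kp = lim_{s→0} G(s) = 4/5.
e_ss = 1/(1 + Kp) = 1/(1 + 4/5) = 5/9 ≈ 0.5556.

e_ss = 0.5556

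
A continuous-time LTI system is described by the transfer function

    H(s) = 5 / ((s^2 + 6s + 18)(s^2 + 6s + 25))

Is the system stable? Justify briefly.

The poles can be read from the denominator factors: s = -3 + 3j, -3 - 3j, -3 + 4j, -3 - 4j.
Since all poles lie strictly in the left half-plane, the system is stable.

stable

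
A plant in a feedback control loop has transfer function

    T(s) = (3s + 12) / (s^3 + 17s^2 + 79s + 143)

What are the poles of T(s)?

s = -3 + 2j, -3 - 2j, -11

The poles are the roots of the denominator s^3 + 17s^2 + 79s + 143 = 0.
Trying s = -11: the polynomial evaluates to 0, so (s + 11) is a factor.
Dividing out leaves s^2 + 6s + 13 = 0.
The quadratic formula then gives s = -3 ± 2j.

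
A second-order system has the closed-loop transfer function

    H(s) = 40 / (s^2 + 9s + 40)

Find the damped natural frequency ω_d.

Comparing s^2 + 9s + 40 to s^2 + 2ζωₙs + ωₙ²: ωₙ = √40 ≈ 6.325 rad/s and ζ = 9/(2·√40) ≈ 0.7115.
ζωₙ = 9/2 = 4.5, so ω_d = ωₙ√(1−ζ²) = √(ωₙ² − (ζωₙ)²) = √(40 − 4.5²) = √19.75 ≈ 4.444 rad/s.

ω_d ≈ 4.444 rad/s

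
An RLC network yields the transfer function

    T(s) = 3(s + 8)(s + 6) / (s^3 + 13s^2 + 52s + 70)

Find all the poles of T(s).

The poles are the roots of the denominator s^3 + 13s^2 + 52s + 70 = 0.
Trying s = -7: the polynomial evaluates to 0, so (s + 7) is a factor.
Dividing out leaves s^2 + 6s + 10 = 0.
The quadratic formula then gives s = -3 ± 1j.

s = -3 ± j, -7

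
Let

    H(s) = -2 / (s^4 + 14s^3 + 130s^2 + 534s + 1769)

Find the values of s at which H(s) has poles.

The poles are the roots of the denominator s^4 + 14s^3 + 130s^2 + 534s + 1769 = 0.
No real roots exist; factor into two real quadratics: (s^2 + 4s + 29)(s^2 + 10s + 61) = 0.
Each quadratic gives a conjugate pair via the quadratic formula.

s = -2 ± 5j, -5 ± 6j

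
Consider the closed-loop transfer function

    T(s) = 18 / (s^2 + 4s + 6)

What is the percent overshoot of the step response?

Comparing s^2 + 4s + 6 to s^2 + 2ζωₙs + ωₙ²: ωₙ = √6 ≈ 2.449 rad/s and ζ = 4/(2·√6) ≈ 0.8165.
%OS = 100·exp(−πζ/√(1−ζ²)) = 100·exp(−π·0.8165/√(1−0.8165²)) ≈ 1.18%.

%OS ≈ 1.18%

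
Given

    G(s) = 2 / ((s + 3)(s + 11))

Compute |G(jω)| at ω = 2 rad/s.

|G(j2)| ≈ 0.04961

Substitute s = j2: numerator = 2, denominator = 29 + j28.
|G(j2)| = |2| / |29 + j28| = 2 / 40.311 ≈ 0.04961.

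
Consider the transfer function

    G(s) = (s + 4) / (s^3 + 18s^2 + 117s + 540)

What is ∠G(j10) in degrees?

∠G(j10) ≈ -104.1°

At s = j10: numerator = 4 + j10, denominator = -1260 + j170.
∠G = ∠num − ∠den = 68.199° − (172.32°) = -104.1°.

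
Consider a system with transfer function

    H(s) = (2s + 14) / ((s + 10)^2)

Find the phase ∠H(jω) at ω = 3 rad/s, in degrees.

∠H(j3) ≈ -10.20°

At s = j3: numerator = 14 + j6, denominator = 91 + j60.
∠H = ∠num − ∠den = 23.199° − (33.398°) = -10.20°.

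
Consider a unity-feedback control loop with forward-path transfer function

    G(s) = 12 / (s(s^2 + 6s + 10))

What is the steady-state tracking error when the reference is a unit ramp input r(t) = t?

G(s) has one pole at the origin.
This is a Type 1 system. Kv = lim_{s→0} s·G(s) = 12/10 = 6/5.
e_ss = 1/Kv = 1/(6/5) = 5/6 ≈ 0.8333.

e_ss = 0.8333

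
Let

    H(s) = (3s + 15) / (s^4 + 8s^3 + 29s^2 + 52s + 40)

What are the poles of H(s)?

The poles are the roots of the denominator s^4 + 8s^3 + 29s^2 + 52s + 40 = 0.
No real roots exist; factor into two real quadratics: (s^2 + 4s + 8)(s^2 + 4s + 5) = 0.
Each quadratic gives a conjugate pair via the quadratic formula.

s = -2 + 2j, -2 - 2j, -2 + j, -2 - j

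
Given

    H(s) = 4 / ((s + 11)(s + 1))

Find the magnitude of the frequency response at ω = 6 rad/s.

Substitute s = j6: numerator = 4, denominator = -25 + j72.
|H(j6)| = |4| / |-25 + j72| = 4 / 76.217 ≈ 0.05248.

|H(j6)| ≈ 0.05248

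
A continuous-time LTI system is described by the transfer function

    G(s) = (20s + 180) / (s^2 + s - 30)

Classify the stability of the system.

unstable

The denominator s^2 + s - 30 factors as (s - 5)(s + 6), giving poles at s = 5, -6.
Since the pole(s) at s = 5 lie in the right half-plane, the system is unstable.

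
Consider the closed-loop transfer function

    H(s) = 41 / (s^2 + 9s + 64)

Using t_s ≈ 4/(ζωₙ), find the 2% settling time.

t_s ≈ 0.8889 s

Comparing s^2 + 9s + 64 to s^2 + 2ζωₙs + ωₙ²: ωₙ = 8 rad/s and ζ = 9/(2·8) = 0.5625.
ζωₙ = 9/2 = 4.5, so t_s ≈ 4/(ζωₙ) = 4/4.5 ≈ 0.8889 s.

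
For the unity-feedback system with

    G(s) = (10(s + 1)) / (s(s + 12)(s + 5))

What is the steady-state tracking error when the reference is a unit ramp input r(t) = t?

e_ss = 6

G(s) has one pole at the origin.
This is a Type 1 system. Kv = lim_{s→0} s·G(s) = 10/60 = 1/6.
e_ss = 1/Kv = 1/(1/6) = 6.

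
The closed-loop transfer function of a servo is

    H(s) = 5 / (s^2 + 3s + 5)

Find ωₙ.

Compare the denominator to the standard form s^2 + 2ζωₙs + ωₙ².
ωₙ² = 5, so ωₙ = √5 ≈ 2.236 rad/s.

ωₙ ≈ 2.236 rad/s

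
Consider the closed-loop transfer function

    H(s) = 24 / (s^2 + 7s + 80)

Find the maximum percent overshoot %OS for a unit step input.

Comparing s^2 + 7s + 80 to s^2 + 2ζωₙs + ωₙ²: ωₙ = √80 ≈ 8.944 rad/s and ζ = 7/(2·√80) ≈ 0.3913.
%OS = 100·exp(−πζ/√(1−ζ²)) = 100·exp(−π·0.3913/√(1−0.3913²)) ≈ 26.3%.

%OS ≈ 26.3%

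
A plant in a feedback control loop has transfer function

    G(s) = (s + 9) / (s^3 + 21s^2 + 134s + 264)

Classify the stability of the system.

stable

The denominator s^3 + 21s^2 + 134s + 264 factors as (s + 11)(s + 4)(s + 6), giving poles at s = -11, -4, -6.
Since all poles lie strictly in the left half-plane, the system is stable.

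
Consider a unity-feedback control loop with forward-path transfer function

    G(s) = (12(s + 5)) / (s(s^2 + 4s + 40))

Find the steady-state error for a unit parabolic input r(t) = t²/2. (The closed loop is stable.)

G(s) has one pole at the origin.
This is a Type 1 system; Ka = lim_{s→0} s^2·G(s) = 0, so the steady-state error for a parabola input is infinite.

e_ss = ∞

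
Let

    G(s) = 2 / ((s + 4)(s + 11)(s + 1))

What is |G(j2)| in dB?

|G(j2)|_dB ≈ -34.9 dB

Substitute s = j2: numerator = 2, denominator = -20 + j110.
|G(j2)| = |2| / |-20 + j110| = 2 / 111.80 ≈ 0.01789.
In decibels: 20·log₁₀(0.01789) ≈ -34.9 dB.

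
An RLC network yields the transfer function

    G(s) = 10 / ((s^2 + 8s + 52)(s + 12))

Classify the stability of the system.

The poles can be read from the denominator factors: s = -4 ± 6j, -12.
Since all poles lie strictly in the left half-plane, the system is stable.

stable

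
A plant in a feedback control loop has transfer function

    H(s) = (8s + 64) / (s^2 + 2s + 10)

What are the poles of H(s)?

The poles are the roots of the denominator s^2 + 2s + 10 = 0.
Using the quadratic formula: s = (-2 ± √(-36))/2 = -1 ± 3j.

s = -1 + 3j, -1 - 3j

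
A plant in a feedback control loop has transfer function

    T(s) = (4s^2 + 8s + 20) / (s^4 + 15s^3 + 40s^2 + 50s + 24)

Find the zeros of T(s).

Set the numerator to zero: 4s^2 + 8s + 20 = 0, i.e. 4·(s^2 + 2s + 5) = 0.
Factoring: (s^2 + 2s + 5) = 0.

s = -1 + 2j, -1 - 2j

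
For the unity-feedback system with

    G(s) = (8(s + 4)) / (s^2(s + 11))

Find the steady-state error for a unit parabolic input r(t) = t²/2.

e_ss = 0.3438

G(s) has 2 poles at the origin.
This is a Type 2 system. Ka = lim_{s→0} s^2·G(s) = 32/11.
e_ss = 1/Ka = 1/(32/11) = 11/32 ≈ 0.3438.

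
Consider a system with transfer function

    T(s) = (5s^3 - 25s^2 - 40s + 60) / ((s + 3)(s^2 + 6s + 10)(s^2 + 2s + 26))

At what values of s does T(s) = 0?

s = 6, 1, -2

Set the numerator to zero: 5s^3 - 25s^2 - 40s + 60 = 0, i.e. 5·(s^3 - 5s^2 - 8s + 12) = 0.
Factoring: (s - 6)(s - 1)(s + 2) = 0.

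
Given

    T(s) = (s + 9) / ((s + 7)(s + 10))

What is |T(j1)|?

Substitute s = j1: numerator = 9 + j1, denominator = 69 + j17.
|T(j1)| = |9 + j1| / |69 + j17| = 9.0554 / 71.063 ≈ 0.1274.

|T(j1)| ≈ 0.1274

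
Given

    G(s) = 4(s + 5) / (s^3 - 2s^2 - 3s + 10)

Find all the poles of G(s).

The poles are the roots of the denominator s^3 - 2s^2 - 3s + 10 = 0.
Trying s = -2: the polynomial evaluates to 0, so (s + 2) is a factor.
Dividing out leaves s^2 - 4s + 5 = 0.
The quadratic formula then gives s = 2 ± 1j.

s = 2 + j, 2 - j, -2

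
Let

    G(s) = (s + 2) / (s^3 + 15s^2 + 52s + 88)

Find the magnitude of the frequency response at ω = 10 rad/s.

Substitute s = j10: numerator = 2 + j10, denominator = -1412 - j480.
|G(j10)| = |2 + j10| / |-1412 - j480| = 10.198 / 1491.4 ≈ 0.006838.

|G(j10)| ≈ 0.006838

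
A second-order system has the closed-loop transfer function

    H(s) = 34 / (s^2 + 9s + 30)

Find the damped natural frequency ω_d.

ω_d ≈ 3.122 rad/s

Comparing s^2 + 9s + 30 to s^2 + 2ζωₙs + ωₙ²: ωₙ = √30 ≈ 5.477 rad/s and ζ = 9/(2·√30) ≈ 0.8216.
ζωₙ = 9/2 = 4.5, so ω_d = ωₙ√(1−ζ²) = √(ωₙ² − (ζωₙ)²) = √(30 − 4.5²) = √9.75 ≈ 3.122 rad/s.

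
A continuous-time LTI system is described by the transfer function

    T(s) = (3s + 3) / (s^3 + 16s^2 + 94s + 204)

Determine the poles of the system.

s = -5 ± 3j, -6

The poles are the roots of the denominator s^3 + 16s^2 + 94s + 204 = 0.
Trying s = -6: the polynomial evaluates to 0, so (s + 6) is a factor.
Dividing out leaves s^2 + 10s + 34 = 0.
The quadratic formula then gives s = -5 ± 3j.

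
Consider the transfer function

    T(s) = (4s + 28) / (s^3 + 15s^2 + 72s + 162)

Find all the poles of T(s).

s = -3 ± 3j, -9

The poles are the roots of the denominator s^3 + 15s^2 + 72s + 162 = 0.
Trying s = -9: the polynomial evaluates to 0, so (s + 9) is a factor.
Dividing out leaves s^2 + 6s + 18 = 0.
The quadratic formula then gives s = -3 ± 3j.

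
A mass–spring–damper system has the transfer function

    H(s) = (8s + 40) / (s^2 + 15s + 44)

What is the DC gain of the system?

H(0) = 10/11 ≈ 0.9091

Set s = 0: H(0) = (40) / (44) = 10/11.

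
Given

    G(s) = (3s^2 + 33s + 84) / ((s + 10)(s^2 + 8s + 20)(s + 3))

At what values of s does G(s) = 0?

s = -4, -7

Set the numerator to zero: 3s^2 + 33s + 84 = 0, i.e. 3·(s^2 + 11s + 28) = 0.
Factoring: (s + 4)(s + 7) = 0.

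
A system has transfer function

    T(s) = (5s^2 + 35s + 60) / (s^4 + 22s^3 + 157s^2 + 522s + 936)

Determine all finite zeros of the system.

s = -3, -4

Set the numerator to zero: 5s^2 + 35s + 60 = 0, i.e. 5·(s^2 + 7s + 12) = 0.
Factoring: (s + 3)(s + 4) = 0.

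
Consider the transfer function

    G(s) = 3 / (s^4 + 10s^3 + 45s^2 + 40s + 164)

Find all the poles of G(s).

The poles are the roots of the denominator s^4 + 10s^3 + 45s^2 + 40s + 164 = 0.
No real roots exist; factor into two real quadratics: (s^2 + 4)(s^2 + 10s + 41) = 0.
Each quadratic gives a conjugate pair via the quadratic formula.

s = ±2j, -5 ± 4j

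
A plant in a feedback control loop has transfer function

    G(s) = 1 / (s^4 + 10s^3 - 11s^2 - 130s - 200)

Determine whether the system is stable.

unstable

The denominator s^4 + 10s^3 - 11s^2 - 130s - 200 factors as (s + 10)(s^2 + 4s + 5)(s - 4), giving poles at s = -10, -2 ± j, 4.
Since the pole(s) at s = 4 lie in the right half-plane, the system is unstable.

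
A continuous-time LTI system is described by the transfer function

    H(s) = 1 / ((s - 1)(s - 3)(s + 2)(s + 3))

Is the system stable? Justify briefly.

unstable

The poles can be read from the denominator factors: s = 1, 3, -2, -3.
Since the pole(s) at s = 1, 3 lie in the right half-plane, the system is unstable.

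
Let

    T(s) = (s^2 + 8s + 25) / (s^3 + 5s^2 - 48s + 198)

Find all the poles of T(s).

s = 3 + 3j, 3 - 3j, -11

The poles are the roots of the denominator s^3 + 5s^2 - 48s + 198 = 0.
Trying s = -11: the polynomial evaluates to 0, so (s + 11) is a factor.
Dividing out leaves s^2 - 6s + 18 = 0.
The quadratic formula then gives s = 3 ± 3j.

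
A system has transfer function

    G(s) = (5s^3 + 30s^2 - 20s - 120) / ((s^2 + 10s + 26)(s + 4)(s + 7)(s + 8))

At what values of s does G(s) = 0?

s = 2, -6, -2

Set the numerator to zero: 5s^3 + 30s^2 - 20s - 120 = 0, i.e. 5·(s^3 + 6s^2 - 4s - 24) = 0.
Factoring: (s - 2)(s + 6)(s + 2) = 0.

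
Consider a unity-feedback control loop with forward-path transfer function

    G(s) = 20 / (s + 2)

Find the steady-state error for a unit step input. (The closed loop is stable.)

G(s) has no poles at the origin.
This is a Type 0 system. Kp = lim_{s→0} G(s) = 20/2 = 10.
e_ss = 1/(1 + Kp) = 1/(1 + 10) = 1/11 ≈ 0.09091.

e_ss = 0.09091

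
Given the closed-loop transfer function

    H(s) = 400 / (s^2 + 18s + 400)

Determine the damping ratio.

Compare the denominator to the standard form s^2 + 2ζωₙs + ωₙ².
ωₙ² = 400, so ωₙ = 20 rad/s.
2ζωₙ = 18, so ζ = 18/(2·20) = 0.45.
With ζ = 0.45 the response is underdamped.

ζ = 0.45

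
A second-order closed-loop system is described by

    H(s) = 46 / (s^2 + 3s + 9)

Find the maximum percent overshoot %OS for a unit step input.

%OS ≈ 16.3%

Comparing s^2 + 3s + 9 to s^2 + 2ζωₙs + ωₙ²: ωₙ = 3 rad/s and ζ = 3/(2·3) = 0.5.
%OS = 100·exp(−πζ/√(1−ζ²)) = 100·exp(−π·0.5/√(1−0.5²)) ≈ 16.3%.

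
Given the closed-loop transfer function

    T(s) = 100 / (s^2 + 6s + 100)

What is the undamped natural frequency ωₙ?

Compare the denominator to the standard form s^2 + 2ζωₙs + ωₙ².
ωₙ² = 100, so ωₙ = 10 rad/s.

ωₙ = 10 rad/s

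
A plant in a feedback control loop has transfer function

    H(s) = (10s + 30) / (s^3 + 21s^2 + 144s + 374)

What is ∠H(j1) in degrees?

∠H(j1) ≈ -3.618°

At s = j1: numerator = 30 + j10, denominator = 353 + j143.
∠H = ∠num − ∠den = 18.435° − (22.053°) = -3.618°.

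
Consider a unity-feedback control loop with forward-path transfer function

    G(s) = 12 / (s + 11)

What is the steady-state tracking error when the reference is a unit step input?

e_ss = 0.4783

G(s) has no poles at the origin.
This is a Type 0 system. Kp = lim_{s→0} G(s) = 12/11.
e_ss = 1/(1 + Kp) = 1/(1 + 12/11) = 11/23 ≈ 0.4783.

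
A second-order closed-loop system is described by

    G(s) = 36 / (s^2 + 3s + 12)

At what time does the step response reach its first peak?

t_p ≈ 1.006 s

Comparing s^2 + 3s + 12 to s^2 + 2ζωₙs + ωₙ²: ωₙ = √12 ≈ 3.464 rad/s and ζ = 3/(2·√12) ≈ 0.4330.
ζωₙ = 3/2 = 1.5, so ω_d = ωₙ√(1−ζ²) = √(ωₙ² − (ζωₙ)²) = √(12 − 1.5²) = √9.75 ≈ 3.122 rad/s.
t_p = π/ω_d = π/3.122 ≈ 1.006 s.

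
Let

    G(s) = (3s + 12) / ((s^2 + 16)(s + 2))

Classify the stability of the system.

The poles can be read from the denominator factors: s = ±4j, -2.
Since the simple pole(s) at s = ±4j lie on the jω-axis with none in the right half-plane, the system is marginally stable.

marginally stable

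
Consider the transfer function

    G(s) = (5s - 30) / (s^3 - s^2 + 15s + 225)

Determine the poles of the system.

s = 3 + 6j, 3 - 6j, -5

The poles are the roots of the denominator s^3 - s^2 + 15s + 225 = 0.
Trying s = -5: the polynomial evaluates to 0, so (s + 5) is a factor.
Dividing out leaves s^2 - 6s + 45 = 0.
The quadratic formula then gives s = 3 ± 6j.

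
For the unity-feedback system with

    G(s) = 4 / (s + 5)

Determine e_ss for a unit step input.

e_ss = 0.5556

G(s) has no poles at the origin.
This is a Type 0 system. Kp = lim_{s→0} G(s) = 4/5.
e_ss = 1/(1 + Kp) = 1/(1 + 4/5) = 5/9 ≈ 0.5556.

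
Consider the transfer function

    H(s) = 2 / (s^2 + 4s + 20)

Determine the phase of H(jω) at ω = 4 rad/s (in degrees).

∠H(j4) ≈ -75.96°

At s = j4: numerator = 2, denominator = 4 + j16.
∠H = ∠num − ∠den = 0° − (75.964°) = -75.96°.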